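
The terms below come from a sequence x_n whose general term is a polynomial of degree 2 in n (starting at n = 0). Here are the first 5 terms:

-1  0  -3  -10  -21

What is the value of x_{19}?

-666

1st diffs: 1, -3, -7, -11.
2nd diffs: -4, -4, -4 (constant).
Newton forward-difference form: x_n = -1 + 1·C(n,1) + (-4)·C(n,2).
At n = 19: n = 19, so x_{19} = -1 + 19 - 684 = -666.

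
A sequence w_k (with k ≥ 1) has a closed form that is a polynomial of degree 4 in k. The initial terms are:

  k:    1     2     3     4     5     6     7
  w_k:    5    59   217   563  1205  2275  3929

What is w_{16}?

82715

1st diffs: 54, 158, 346, 642, 1070, 1654.
2nd diffs: 104, 188, 296, 428, 584.
3rd diffs: 84, 108, 132, 156.
4th diffs: 24, 24, 24 (constant).
Newton forward-difference form: w_k = 5 + 54·C(k-1,1) + 104·C(k-1,2) + 84·C(k-1,3) + 24·C(k-1,4).
At k = 16: k-1 = 15, so w_{16} = 5 + 810 + 10920 + 38220 + 32760 = 82715.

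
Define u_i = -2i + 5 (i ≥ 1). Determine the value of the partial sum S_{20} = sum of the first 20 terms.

Over i = 1..20: Σi = 210.
Total = (-2)·210 + (5)·20 = -320.

-320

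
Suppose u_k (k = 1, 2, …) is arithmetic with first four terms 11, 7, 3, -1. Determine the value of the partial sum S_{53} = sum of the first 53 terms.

-4929

Common difference d = -4.
u_k = 11 + (k - 1)·(-4).
u_{53} = -197; S = 53·(11 + (-197))/2 = -4929.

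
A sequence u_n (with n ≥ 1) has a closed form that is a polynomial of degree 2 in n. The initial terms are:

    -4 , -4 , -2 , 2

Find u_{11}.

86

1st diffs: 0, 2, 4.
2nd diffs: 2, 2 (constant).
Newton forward-difference form: u_n = -4 + 2·C(n-1,2).
At n = 11: n-1 = 10, so u_{11} = -4 + 90 = 86.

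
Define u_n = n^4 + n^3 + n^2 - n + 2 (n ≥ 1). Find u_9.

u_9 = 1·9^4 + 1·9^3 + 1·9^2 - 1·9 + 2 = 7364.

7364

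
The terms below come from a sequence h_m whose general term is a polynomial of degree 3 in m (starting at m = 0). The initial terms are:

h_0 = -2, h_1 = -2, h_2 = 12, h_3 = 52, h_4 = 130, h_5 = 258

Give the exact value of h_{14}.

5640

1st diffs: 0, 14, 40, 78, 128.
2nd diffs: 14, 26, 38, 50.
3rd diffs: 12, 12, 12 (constant).
So h_m = 2m^3 + m^2 - 3m - 2.
Evaluating at m = 14 gives h_{14} = 5640.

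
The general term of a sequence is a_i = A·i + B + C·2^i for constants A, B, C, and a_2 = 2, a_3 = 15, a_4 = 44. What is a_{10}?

At i = 2, 3, 4: 2A + B + 4C = 2; 3A + B + 8C = 15; 4A + B + 16C = 44.
Subtracting the first from the second: A + 4C = 13.
Subtracting the second from the third: A + 8C = 29.
Solving: C = 4, A = -3, then B = -8.
Hence a_{10} = -3·10 + (-8) + 4·1024 = 4058.

4058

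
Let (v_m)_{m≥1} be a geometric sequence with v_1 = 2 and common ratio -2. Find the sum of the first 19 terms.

349526

v_m = 2·(-2)^(m-1).
S = 2·((-2)^19 - 1)/(-2 - 1) = 2·(-524288 - 1)/(-3) = 349526.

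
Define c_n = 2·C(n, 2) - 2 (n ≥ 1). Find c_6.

C(6, 2) = 15, so c_6 = 28.

28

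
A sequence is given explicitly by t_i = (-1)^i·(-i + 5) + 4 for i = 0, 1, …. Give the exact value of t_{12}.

(-1)^12 = 1; -i + 5 at i=12 is -7; so t_{12} = -3.

-3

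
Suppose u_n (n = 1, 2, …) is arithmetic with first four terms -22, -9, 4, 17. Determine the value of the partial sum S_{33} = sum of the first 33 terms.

Common difference d = 13.
u_n = -22 + (n - 1)·13.
u_{33} = 394; S = 33·(-22 + 394)/2 = 6138.

6138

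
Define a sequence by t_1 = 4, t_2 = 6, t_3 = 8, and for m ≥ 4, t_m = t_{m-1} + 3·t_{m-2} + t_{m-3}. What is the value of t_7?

368

Iterate the recurrence:
t_4 = 30;  t_5 = 60;  t_6 = 158;  t_7 = 368.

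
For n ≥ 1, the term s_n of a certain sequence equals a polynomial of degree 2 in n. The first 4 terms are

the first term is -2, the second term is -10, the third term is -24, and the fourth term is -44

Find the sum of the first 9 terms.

1st diffs: -8, -14, -20.
2nd diffs: -6, -6 (constant).
Newton forward-difference form: s_n = -2 + (-8)·C(n-1,1) + (-6)·C(n-1,2).
Continuing: …, -70, -102, -140, -184, …, s_9 = -234.
Summing n = 1..9 (9 terms) gives -810.

-810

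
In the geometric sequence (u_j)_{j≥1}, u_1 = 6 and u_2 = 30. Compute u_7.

93750

Common ratio r = 5.
u_j = 6·5^(j-1).
u_7 = 6·5^6 = 93750.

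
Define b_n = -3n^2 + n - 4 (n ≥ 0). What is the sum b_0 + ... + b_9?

-850

Over n = 0..9: Σn = 45, Σn² = 285.
Total = (-3)·285 + (1)·45 + (-4)·10 = -850.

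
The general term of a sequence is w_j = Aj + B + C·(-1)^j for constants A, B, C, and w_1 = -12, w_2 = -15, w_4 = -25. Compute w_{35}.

Plug in j = 1, 2, 4: A + B - C = -12; 2A + B + C = -15; 4A + B + C = -25.
Subtracting the first from the second: A + 2C = -3.
Subtracting the second from the third: 2A = -10.
Solving: C = 1, A = -5, then B = -6.
So w_j = -5·j + (-6) + 1·(-1)^j; at j=35 this is -182.

-182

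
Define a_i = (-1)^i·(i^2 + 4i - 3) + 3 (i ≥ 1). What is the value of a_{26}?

(-1)^26 = 1; i^2 + 4i - 3 at i=26 is 777; so a_{26} = 780.

780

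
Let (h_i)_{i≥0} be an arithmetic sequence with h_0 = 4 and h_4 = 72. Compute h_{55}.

939

Common difference d = (72 - 4) / (4 - 0) = 17.
h_i = 4 + (i - 0)·17.
h_{55} = 4 + 55·17 = 939.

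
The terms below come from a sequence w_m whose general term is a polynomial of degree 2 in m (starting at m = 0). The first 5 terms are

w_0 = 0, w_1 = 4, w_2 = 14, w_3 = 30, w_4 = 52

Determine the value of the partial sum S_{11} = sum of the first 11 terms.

1210

1st diffs: 4, 10, 16, 22.
2nd diffs: 6, 6, 6 (constant).
Newton forward-difference form: w_m = 4·C(m,1) + 6·C(m,2).
Continuing: …, 80, 114, 154, 200, …, w_{10} = 310.
Summing m = 0..10 (11 terms) gives 1210.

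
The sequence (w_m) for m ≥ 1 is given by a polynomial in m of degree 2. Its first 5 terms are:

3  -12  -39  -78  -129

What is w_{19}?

-2103

1st diffs: -15, -27, -39, -51.
2nd diffs: -12, -12, -12 (constant).
Newton forward-difference form: w_m = 3 + (-15)·C(m-1,1) + (-12)·C(m-1,2).
At m = 19: m-1 = 18, so w_{19} = 3 - 270 - 1836 = -2103.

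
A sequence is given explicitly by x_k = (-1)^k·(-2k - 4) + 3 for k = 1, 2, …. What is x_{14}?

(-1)^14 = 1; -2k - 4 at k=14 is -32; so x_{14} = -29.

-29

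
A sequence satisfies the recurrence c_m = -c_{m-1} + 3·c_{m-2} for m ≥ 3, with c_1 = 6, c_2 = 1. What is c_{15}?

223073

Applying the relation repeatedly:
c_3 = 17; c_4 = -14; c_5 = 65; …; c_{12} = -18179; c_{13} = 42134; c_{14} = -96671; c_{15} = 223073.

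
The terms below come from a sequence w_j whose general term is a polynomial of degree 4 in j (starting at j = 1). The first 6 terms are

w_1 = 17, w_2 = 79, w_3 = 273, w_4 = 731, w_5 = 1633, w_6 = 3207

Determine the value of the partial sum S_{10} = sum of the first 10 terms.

58616

1st diffs: 62, 194, 458, 902, 1574.
2nd diffs: 132, 264, 444, 672.
3rd diffs: 132, 180, 228.
4th diffs: 48, 48 (constant).
Newton forward-difference form: w_j = 17 + 62·C(j-1,1) + 132·C(j-1,2) + 132·C(j-1,3) + 48·C(j-1,4).
Continuing: 5729, 9523, 14961, 22463.
Summing j = 1..10 (10 terms) gives 58616.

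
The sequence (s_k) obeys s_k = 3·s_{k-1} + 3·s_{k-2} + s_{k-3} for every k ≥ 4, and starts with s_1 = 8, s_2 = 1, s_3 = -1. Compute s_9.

Applying the relation repeatedly:
s_4 = 8;  s_5 = 22;  s_6 = 89;  s_7 = 341;  s_8 = 1312;  s_9 = 5048.

5048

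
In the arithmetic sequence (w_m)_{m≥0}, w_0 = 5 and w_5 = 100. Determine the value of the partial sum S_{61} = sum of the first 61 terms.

Common difference d = (100 - 5) / (5 - 0) = 19.
w_m = 5 + (m - 0)·19.
w_{60} = 1145; S = 61·(5 + 1145)/2 = 35075.

35075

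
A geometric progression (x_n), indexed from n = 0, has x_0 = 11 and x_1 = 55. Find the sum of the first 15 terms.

Common ratio r = 5.
x_n = 11·5^(n-0).
S = 11·(5^15 - 1)/(5 - 1) = 11·(30517578125 - 1)/(4) = 83923339841.

83923339841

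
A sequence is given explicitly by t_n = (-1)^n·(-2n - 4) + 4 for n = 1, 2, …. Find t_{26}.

-52

(-1)^26 = 1; -2n - 4 at n=26 is -56; so t_{26} = -52.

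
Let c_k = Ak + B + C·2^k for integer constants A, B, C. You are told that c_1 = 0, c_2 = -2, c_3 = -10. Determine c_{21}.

Plug in k = 1, 2, 3: A + B + 2C = 0; 2A + B + 4C = -2; 3A + B + 8C = -10.
Subtracting the first from the second: A + 2C = -2.
Subtracting the second from the third: A + 4C = -8.
Solving: C = -3, A = 4, then B = 2.
So c_k = 4·k + 2 + (-3)·2^k; at k=21 this is -6291370.

-6291370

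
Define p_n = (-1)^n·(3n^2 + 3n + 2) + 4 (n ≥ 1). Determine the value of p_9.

-268

(-1)^9 = -1; 3n^2 + 3n + 2 at n=9 is 272; so p_9 = -268.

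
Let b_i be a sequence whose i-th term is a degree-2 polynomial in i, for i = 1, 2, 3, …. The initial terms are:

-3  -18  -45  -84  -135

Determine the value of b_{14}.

1st diffs: -15, -27, -39, -51.
2nd diffs: -12, -12, -12 (constant).
Newton forward-difference form: b_i = -3 + (-15)·C(i-1,1) + (-12)·C(i-1,2).
At i = 14: i-1 = 13, so b_{14} = -3 - 195 - 936 = -1134.

-1134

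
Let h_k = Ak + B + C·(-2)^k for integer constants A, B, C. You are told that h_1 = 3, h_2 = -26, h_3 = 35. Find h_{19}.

2621451

The three given values yield: A + B - 2C = 3; 2A + B + 4C = -26; 3A + B - 8C = 35.
Subtracting the first from the second: A + 6C = -29.
Subtracting the second from the third: A - 12C = 61.
Solving: C = -5, A = 1, then B = -8.
So h_k = 1·k + (-8) + (-5)·(-2)^k; at k=19 this is 2621451.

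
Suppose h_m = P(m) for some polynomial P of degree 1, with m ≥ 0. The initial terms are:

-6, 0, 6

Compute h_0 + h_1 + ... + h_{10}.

1st diffs: 6, 6 (constant).
So h_m = 6m - 6.
Continuing: …, 12, 18, 24, 30, …, h_{10} = 54.
Summing m = 0..10 (11 terms) gives 264.

264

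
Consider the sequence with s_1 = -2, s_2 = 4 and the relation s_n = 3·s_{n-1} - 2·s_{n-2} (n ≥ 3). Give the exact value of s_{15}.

Applying the relation repeatedly:
s_3 = 16  s_4 = 40  s_5 = 88  …  s_{12} = 12280  s_{13} = 24568  s_{14} = 49144  s_{15} = 98296.
(Characteristic roots are 2 and 1.)

98296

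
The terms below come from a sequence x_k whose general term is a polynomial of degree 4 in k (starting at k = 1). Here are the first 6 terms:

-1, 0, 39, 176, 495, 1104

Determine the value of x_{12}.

1st diffs: 1, 39, 137, 319, 609.
2nd diffs: 38, 98, 182, 290.
3rd diffs: 60, 84, 108.
4th diffs: 24, 24 (constant).
Newton forward-difference form: x_k = -1 + 1·C(k-1,1) + 38·C(k-1,2) + 60·C(k-1,3) + 24·C(k-1,4).
At k = 12: k-1 = 11, so x_{12} = -1 + 11 + 2090 + 9900 + 7920 = 19920.

19920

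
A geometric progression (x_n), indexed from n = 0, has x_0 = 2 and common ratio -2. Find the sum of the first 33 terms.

x_n = 2·(-2)^(n-0).
S = 2·((-2)^33 - 1)/(-2 - 1) = 2·(-8589934592 - 1)/(-3) = 5726623062.

5726623062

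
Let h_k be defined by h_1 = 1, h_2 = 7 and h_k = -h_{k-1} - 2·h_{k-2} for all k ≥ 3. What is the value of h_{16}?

-805

h_3 = -9, h_4 = -5, h_5 = 23, …, h_{13} = -361, h_{14} = 83, h_{15} = 639, h_{16} = -805.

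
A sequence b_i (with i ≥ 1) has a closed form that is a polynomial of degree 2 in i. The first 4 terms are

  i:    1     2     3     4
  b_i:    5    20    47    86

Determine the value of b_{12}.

1st diffs: 15, 27, 39.
2nd diffs: 12, 12 (constant).
Newton forward-difference form: b_i = 5 + 15·C(i-1,1) + 12·C(i-1,2).
At i = 12: i-1 = 11, so b_{12} = 5 + 165 + 660 = 830.

830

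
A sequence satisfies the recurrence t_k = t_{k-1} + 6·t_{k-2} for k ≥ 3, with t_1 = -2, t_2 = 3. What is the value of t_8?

-207

Compute successive terms:
t_3 = -9, t_4 = 9, t_5 = -45, t_6 = 9, t_7 = -261, t_8 = -207.
(Characteristic roots are 3 and -2.)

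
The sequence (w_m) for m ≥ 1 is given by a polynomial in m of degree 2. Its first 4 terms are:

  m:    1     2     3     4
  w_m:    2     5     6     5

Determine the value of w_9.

-30

1st diffs: 3, 1, -1.
2nd diffs: -2, -2 (constant).
So w_m = -m^2 + 6m - 3.
Evaluating at m = 9 gives w_9 = -30.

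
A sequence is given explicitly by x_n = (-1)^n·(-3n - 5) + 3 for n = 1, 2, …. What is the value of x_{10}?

(-1)^10 = 1; -3n - 5 at n=10 is -35; so x_{10} = -32.

-32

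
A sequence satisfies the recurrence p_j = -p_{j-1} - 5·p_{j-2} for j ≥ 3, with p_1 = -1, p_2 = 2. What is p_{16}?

158467

Applying the relation repeatedly:
p_3 = 3;  p_4 = -13;  p_5 = -2;  …;  p_{13} = 18703;  p_{14} = -16238;  p_{15} = -77277;  p_{16} = 158467.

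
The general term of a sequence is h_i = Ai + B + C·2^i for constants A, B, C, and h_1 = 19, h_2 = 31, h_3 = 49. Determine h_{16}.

196711

At i = 1, 2, 3: A + B + 2C = 19; 2A + B + 4C = 31; 3A + B + 8C = 49.
Subtracting the first from the second: A + 2C = 12.
Subtracting the second from the third: A + 4C = 18.
Solving: C = 3, A = 6, then B = 7.
So h_i = 6·i + 7 + 3·2^i; at i=16 this is 196711.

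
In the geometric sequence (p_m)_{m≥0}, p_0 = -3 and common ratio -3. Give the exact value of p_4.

p_m = (-3)·(-3)^(m-0).
p_4 = (-3)·(-3)^4 = -243.

-243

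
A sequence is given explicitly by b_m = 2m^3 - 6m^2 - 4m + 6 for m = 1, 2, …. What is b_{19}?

b_{19} = 2·19^3 - 6·19^2 - 4·19 + 6 = 11482.

11482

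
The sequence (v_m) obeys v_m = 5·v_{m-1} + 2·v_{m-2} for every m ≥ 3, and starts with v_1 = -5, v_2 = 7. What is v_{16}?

Applying the relation repeatedly:
v_3 = 25;  v_4 = 139;  v_5 = 745;  …;  v_{13} = 517002025;  v_{14} = 2777480323;  v_{15} = 14921405665;  v_{16} = 80161988971.

80161988971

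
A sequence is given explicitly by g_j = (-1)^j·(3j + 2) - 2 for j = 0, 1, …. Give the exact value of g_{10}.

30

(-1)^10 = 1; 3j + 2 at j=10 is 32; so g_{10} = 30.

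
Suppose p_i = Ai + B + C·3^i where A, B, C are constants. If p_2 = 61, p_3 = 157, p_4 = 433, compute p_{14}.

23914933

The three given values yield: 2A + B + 9C = 61; 3A + B + 27C = 157; 4A + B + 81C = 433.
Subtracting the first from the second: A + 18C = 96.
Subtracting the second from the third: A + 54C = 276.
Solving: C = 5, A = 6, then B = 4.
So p_i = 6·i + 4 + 5·3^i; at i=14 this is 23914933.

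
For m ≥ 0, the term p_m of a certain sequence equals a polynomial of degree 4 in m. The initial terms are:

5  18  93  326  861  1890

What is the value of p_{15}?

1st diffs: 13, 75, 233, 535, 1029.
2nd diffs: 62, 158, 302, 494.
3rd diffs: 96, 144, 192.
4th diffs: 48, 48 (constant).
Newton forward-difference form: p_m = 5 + 13·C(m,1) + 62·C(m,2) + 96·C(m,3) + 48·C(m,4).
At m = 15: m = 15, so p_{15} = 5 + 195 + 6510 + 43680 + 65520 = 115910.

115910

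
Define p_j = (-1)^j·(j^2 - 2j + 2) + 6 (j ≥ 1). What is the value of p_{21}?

-395

(-1)^21 = -1; j^2 - 2j + 2 at j=21 is 401; so p_{21} = -395.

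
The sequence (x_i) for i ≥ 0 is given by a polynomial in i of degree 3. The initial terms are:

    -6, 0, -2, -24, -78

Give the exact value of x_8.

1st diffs: 6, -2, -22, -54.
2nd diffs: -8, -20, -32.
3rd diffs: -12, -12 (constant).
Newton forward-difference form: x_i = -6 + 6·C(i,1) + (-8)·C(i,2) + (-12)·C(i,3).
At i = 8: i = 8, so x_8 = -6 + 48 - 224 - 672 = -854.

-854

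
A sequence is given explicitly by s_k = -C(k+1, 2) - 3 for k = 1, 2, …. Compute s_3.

C(4, 2) = 6, so s_3 = -9.

-9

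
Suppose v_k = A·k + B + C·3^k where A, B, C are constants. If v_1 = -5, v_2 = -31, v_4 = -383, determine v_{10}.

-295199

Write the equations: A + B + 3C = -5; 2A + B + 9C = -31; 4A + B + 81C = -383.
Subtracting the first from the second: A + 6C = -26.
Subtracting the second from the third: 2A + 72C = -352.
Solving: C = -5, A = 4, then B = 6.
Therefore v_{10} = 40 + 6 + (-5)·59049 = -295199.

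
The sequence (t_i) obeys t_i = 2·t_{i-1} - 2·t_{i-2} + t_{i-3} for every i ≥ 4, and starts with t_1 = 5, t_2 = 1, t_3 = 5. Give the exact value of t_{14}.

1

Iterate the recurrence:
t_4 = 13; t_5 = 17; t_6 = 13; …; t_{11} = 17; t_{12} = 13; t_{13} = 5; t_{14} = 1.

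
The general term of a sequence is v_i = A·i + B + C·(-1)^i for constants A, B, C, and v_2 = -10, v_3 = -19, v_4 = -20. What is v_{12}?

-60

Plug in i = 2, 3, 4: 2A + B + C = -10; 3A + B - C = -19; 4A + B + C = -20.
Subtracting the first from the second: A - 2C = -9.
Subtracting the second from the third: A + 2C = -1.
Solving: C = 2, A = -5, then B = -2.
Therefore v_{12} = -60 + (-2) + 2·1 = -60.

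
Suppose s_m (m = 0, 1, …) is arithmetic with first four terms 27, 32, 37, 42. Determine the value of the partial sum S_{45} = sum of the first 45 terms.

Common difference d = 5.
s_m = 27 + (m - 0)·5.
s_{44} = 247; S = 45·(27 + 247)/2 = 6165.

6165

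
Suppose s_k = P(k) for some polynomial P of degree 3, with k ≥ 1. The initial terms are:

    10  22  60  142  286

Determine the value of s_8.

1270

1st diffs: 12, 38, 82, 144.
2nd diffs: 26, 44, 62.
3rd diffs: 18, 18 (constant).
Newton forward-difference form: s_k = 10 + 12·C(k-1,1) + 26·C(k-1,2) + 18·C(k-1,3).
At k = 8: k-1 = 7, so s_8 = 10 + 84 + 546 + 630 = 1270.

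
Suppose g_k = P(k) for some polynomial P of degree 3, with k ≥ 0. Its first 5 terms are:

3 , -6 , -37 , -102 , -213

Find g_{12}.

-4197

1st diffs: -9, -31, -65, -111.
2nd diffs: -22, -34, -46.
3rd diffs: -12, -12 (constant).
Newton forward-difference form: g_k = 3 + (-9)·C(k,1) + (-22)·C(k,2) + (-12)·C(k,3).
At k = 12: k = 12, so g_{12} = 3 - 108 - 1452 - 2640 = -4197.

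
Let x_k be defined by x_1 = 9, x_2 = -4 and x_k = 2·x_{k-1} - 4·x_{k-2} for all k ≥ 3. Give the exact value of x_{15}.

Applying the relation repeatedly:
x_3 = -44  x_4 = -72  x_5 = 32  …  x_{12} = 22528  x_{13} = 36864  x_{14} = -16384  x_{15} = -180224.

-180224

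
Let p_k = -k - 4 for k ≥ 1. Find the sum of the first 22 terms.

-341

Over k = 1..22: Σk = 253.
Total = (-1)·253 + (-4)·22 = -341.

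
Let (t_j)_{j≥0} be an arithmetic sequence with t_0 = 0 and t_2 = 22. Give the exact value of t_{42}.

Common difference d = (22 - 0) / (2 - 0) = 11.
t_j = 0 + (j - 0)·11.
t_{42} = 0 + 42·11 = 462.

462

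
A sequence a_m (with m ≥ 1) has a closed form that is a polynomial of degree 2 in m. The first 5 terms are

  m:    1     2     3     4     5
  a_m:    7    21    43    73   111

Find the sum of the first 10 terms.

1st diffs: 14, 22, 30, 38.
2nd diffs: 8, 8, 8 (constant).
Newton forward-difference form: a_m = 7 + 14·C(m-1,1) + 8·C(m-1,2).
Continuing: …, 157, 211, 273, 343, …, a_{10} = 421.
Summing m = 1..10 (10 terms) gives 1660.

1660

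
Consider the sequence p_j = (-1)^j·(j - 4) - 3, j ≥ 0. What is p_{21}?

-20

(-1)^21 = -1; j - 4 at j=21 is 17; so p_{21} = -20.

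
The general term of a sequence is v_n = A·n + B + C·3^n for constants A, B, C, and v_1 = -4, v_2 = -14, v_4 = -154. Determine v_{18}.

Write the equations: A + B + 3C = -4; 2A + B + 9C = -14; 4A + B + 81C = -154.
Subtracting the first from the second: A + 6C = -10.
Subtracting the second from the third: 2A + 72C = -140.
Solving: C = -2, A = 2, then B = 0.
Therefore v_{18} = 36 + 0 + (-2)·387420489 = -774840942.

-774840942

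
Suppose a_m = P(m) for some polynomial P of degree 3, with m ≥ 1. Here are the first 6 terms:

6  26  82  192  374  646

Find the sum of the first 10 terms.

9060

1st diffs: 20, 56, 110, 182, 272.
2nd diffs: 36, 54, 72, 90.
3rd diffs: 18, 18, 18 (constant).
Newton forward-difference form: a_m = 6 + 20·C(m-1,1) + 36·C(m-1,2) + 18·C(m-1,3).
Continuing: 1026, 1532, 2182, 2994.
Summing m = 1..10 (10 terms) gives 9060.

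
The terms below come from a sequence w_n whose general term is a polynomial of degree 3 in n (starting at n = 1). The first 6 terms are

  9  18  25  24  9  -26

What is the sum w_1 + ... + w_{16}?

1st diffs: 9, 7, -1, -15, -35.
2nd diffs: -2, -8, -14, -20.
3rd diffs: -6, -6, -6 (constant).
Newton forward-difference form: w_n = 9 + 9·C(n-1,1) + (-2)·C(n-1,2) + (-6)·C(n-1,3).
Continuing: …, -87, -180, -311, -486, …, w_{16} = -2796.
Summing n = 1..16 (16 terms) gives -10816.

-10816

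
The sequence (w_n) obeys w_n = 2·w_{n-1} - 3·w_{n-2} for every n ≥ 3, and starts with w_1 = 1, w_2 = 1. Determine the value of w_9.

Iterate the recurrence:
w_3 = -1, w_4 = -5, w_5 = -7, w_6 = 1, w_7 = 23, w_8 = 43, w_9 = 17.

17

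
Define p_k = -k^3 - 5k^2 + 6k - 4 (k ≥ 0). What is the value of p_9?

p_9 = -1·9^3 - 5·9^2 + 6·9 - 4 = -1084.

-1084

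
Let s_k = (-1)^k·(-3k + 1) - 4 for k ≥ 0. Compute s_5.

(-1)^5 = -1; -3k + 1 at k=5 is -14; so s_5 = 10.

10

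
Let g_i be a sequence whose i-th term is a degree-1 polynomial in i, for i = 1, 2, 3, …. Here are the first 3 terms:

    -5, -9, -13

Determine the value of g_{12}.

-49

1st diffs: -4, -4 (constant).
So g_i = -4i - 1.
Evaluating at i = 12 gives g_{12} = -49.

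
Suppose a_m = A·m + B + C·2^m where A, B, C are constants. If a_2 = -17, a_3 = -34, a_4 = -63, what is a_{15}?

-98374

Write the equations: 2A + B + 4C = -17; 3A + B + 8C = -34; 4A + B + 16C = -63.
Subtracting the first from the second: A + 4C = -17.
Subtracting the second from the third: A + 8C = -29.
Solving: C = -3, A = -5, then B = 5.
Therefore a_{15} = -75 + 5 + (-3)·32768 = -98374.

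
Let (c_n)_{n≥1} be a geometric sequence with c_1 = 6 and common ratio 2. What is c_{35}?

c_n = 6·2^(n-1).
c_{35} = 6·2^34 = 103079215104.

103079215104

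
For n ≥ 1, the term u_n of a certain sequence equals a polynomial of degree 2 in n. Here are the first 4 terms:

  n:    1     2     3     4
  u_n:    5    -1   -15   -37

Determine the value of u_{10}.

-337

1st diffs: -6, -14, -22.
2nd diffs: -8, -8 (constant).
Newton forward-difference form: u_n = 5 + (-6)·C(n-1,1) + (-8)·C(n-1,2).
At n = 10: n-1 = 9, so u_{10} = 5 - 54 - 288 = -337.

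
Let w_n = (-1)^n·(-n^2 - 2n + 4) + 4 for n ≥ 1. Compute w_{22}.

-520

(-1)^22 = 1; -n^2 - 2n + 4 at n=22 is -524; so w_{22} = -520.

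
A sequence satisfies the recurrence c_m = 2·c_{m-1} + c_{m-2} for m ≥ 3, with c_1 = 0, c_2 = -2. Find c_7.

c_3 = -4  c_4 = -10  c_5 = -24  c_6 = -58  c_7 = -140.

-140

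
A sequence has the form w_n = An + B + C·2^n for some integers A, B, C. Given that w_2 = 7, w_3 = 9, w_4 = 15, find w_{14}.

At n = 2, 3, 4: 2A + B + 4C = 7; 3A + B + 8C = 9; 4A + B + 16C = 15.
Subtracting the first from the second: A + 4C = 2.
Subtracting the second from the third: A + 8C = 6.
Solving: C = 1, A = -2, then B = 7.
So w_n = -2·n + 7 + 1·2^n; at n=14 this is 16363.

16363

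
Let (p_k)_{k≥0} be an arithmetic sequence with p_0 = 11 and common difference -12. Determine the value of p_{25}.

p_k = 11 + (k - 0)·(-12).
p_{25} = 11 + 25·(-12) = -289.

-289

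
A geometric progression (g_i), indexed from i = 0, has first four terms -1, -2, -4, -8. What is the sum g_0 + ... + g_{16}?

-131071

Common ratio r = 2.
g_i = (-1)·2^(i-0).
S = (-1)·(2^17 - 1)/(2 - 1) = (-1)·(131072 - 1)/(1) = -131071.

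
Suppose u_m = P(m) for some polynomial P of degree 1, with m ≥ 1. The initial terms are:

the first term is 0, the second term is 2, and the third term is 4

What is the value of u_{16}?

1st diffs: 2, 2 (constant).
So u_m = 2m - 2.
Evaluating at m = 16 gives u_{16} = 30.

30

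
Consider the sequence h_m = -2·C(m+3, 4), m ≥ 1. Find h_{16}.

C(19, 4) = 3876, so h_{16} = -7752.

-7752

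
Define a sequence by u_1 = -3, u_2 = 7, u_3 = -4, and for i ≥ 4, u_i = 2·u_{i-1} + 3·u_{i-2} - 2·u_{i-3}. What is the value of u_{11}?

Step forward from the initial values:
u_4 = 19  u_5 = 12  u_6 = 89  u_7 = 176  u_8 = 595  u_9 = 1540  u_{10} = 4513  u_{11} = 12456.

12456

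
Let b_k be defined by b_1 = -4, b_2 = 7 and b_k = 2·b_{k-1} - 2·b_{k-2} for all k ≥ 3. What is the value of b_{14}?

Iterate the recurrence:
b_3 = 22, b_4 = 30, b_5 = 16, …, b_{11} = 352, b_{12} = 480, b_{13} = 256, b_{14} = -448.

-448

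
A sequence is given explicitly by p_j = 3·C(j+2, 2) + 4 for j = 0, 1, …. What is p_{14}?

364

C(16, 2) = 120, so p_{14} = 364.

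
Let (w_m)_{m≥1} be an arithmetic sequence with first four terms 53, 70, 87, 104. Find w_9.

Common difference d = 17.
w_m = 53 + (m - 1)·17.
w_9 = 53 + 8·17 = 189.

189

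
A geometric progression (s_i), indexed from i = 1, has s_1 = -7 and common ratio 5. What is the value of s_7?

-109375

s_i = (-7)·5^(i-1).
s_7 = (-7)·5^6 = -109375.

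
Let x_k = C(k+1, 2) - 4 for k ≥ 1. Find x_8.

C(9, 2) = 36, so x_8 = 32.

32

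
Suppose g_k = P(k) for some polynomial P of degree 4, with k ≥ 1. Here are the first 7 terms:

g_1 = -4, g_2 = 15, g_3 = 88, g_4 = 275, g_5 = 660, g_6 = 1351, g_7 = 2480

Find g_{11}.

1st diffs: 19, 73, 187, 385, 691, 1129.
2nd diffs: 54, 114, 198, 306, 438.
3rd diffs: 60, 84, 108, 132.
4th diffs: 24, 24, 24 (constant).
Newton forward-difference form: g_k = -4 + 19·C(k-1,1) + 54·C(k-1,2) + 60·C(k-1,3) + 24·C(k-1,4).
At k = 11: k-1 = 10, so g_{11} = -4 + 190 + 2430 + 7200 + 5040 = 14856.

14856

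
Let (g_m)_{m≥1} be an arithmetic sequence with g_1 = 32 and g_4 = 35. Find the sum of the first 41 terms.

2132

Common difference d = (35 - 32) / (4 - 1) = 1.
g_m = 32 + (m - 1)·1.
g_{41} = 72; S = 41·(32 + 72)/2 = 2132.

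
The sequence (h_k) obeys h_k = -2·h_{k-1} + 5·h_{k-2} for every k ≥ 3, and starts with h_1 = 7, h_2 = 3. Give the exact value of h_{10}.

Step forward from the initial values:
h_3 = 29; h_4 = -43; h_5 = 231; h_6 = -677; h_7 = 2509; h_8 = -8403; h_9 = 29351; h_{10} = -100717.

-100717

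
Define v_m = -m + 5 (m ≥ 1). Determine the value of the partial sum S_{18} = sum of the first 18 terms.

Over m = 1..18: Σm = 171.
Total = (-1)·171 + (5)·18 = -81.

-81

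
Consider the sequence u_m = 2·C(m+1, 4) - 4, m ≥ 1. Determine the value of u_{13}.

1998

C(14, 4) = 1001, so u_{13} = 1998.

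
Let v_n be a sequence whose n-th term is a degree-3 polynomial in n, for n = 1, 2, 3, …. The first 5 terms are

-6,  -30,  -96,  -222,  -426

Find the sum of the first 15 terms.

1st diffs: -24, -66, -126, -204.
2nd diffs: -42, -60, -78.
3rd diffs: -18, -18 (constant).
So v_n = -3n^3 - 3n^2 + 6n - 6.
Continuing: …, -726, -1140, -1686, -2382, …, v_{15} = -10716.
Summing n = 1..15 (15 terms) gives -46290.

-46290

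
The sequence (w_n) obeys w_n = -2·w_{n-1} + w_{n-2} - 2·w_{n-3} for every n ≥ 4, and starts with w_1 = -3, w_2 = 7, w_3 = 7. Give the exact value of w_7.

7

Applying the relation repeatedly:
w_4 = -1  w_5 = -5  w_6 = -5  w_7 = 7.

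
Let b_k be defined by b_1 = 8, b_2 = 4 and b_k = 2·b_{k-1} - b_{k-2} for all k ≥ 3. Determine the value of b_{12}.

Iterate the recurrence:
b_3 = 0  b_4 = -4  b_5 = -8  b_6 = -12  b_7 = -16  b_8 = -20  b_9 = -24  b_{10} = -28  b_{11} = -32  b_{12} = -36.
(Characteristic roots are 1 and 1.)

-36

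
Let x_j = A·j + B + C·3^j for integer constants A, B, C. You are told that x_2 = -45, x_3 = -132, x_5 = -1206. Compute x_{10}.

-295221

Write the equations: 2A + B + 9C = -45; 3A + B + 27C = -132; 5A + B + 243C = -1206.
Subtracting the first from the second: A + 18C = -87.
Subtracting the second from the third: 2A + 216C = -1074.
Solving: C = -5, A = 3, then B = -6.
Therefore x_{10} = 30 + (-6) + (-5)·59049 = -295221.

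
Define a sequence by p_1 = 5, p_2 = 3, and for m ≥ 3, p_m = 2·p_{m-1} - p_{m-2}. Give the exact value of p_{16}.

Applying the relation repeatedly:
p_3 = 1; p_4 = -1; p_5 = -3; …; p_{13} = -19; p_{14} = -21; p_{15} = -23; p_{16} = -25.
(Characteristic roots are 1 and 1.)

-25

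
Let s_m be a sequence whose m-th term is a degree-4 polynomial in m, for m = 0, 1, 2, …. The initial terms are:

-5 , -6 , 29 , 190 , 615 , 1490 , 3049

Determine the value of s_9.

14890

1st diffs: -1, 35, 161, 425, 875, 1559.
2nd diffs: 36, 126, 264, 450, 684.
3rd diffs: 90, 138, 186, 234.
4th diffs: 48, 48, 48 (constant).
So s_m = 2m^4 + 3m^3 - 5m^2 - m - 5.
Evaluating at m = 9 gives s_9 = 14890.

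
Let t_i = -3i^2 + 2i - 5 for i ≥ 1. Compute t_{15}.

t_{15} = -3·15^2 + 2·15 - 5 = -650.

-650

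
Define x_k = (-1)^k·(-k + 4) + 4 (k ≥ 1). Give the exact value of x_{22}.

(-1)^22 = 1; -k + 4 at k=22 is -18; so x_{22} = -14.

-14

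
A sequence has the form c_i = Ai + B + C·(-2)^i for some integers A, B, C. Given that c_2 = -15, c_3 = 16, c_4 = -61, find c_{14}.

-49215

Plug in i = 2, 3, 4: 2A + B + 4C = -15; 3A + B - 8C = 16; 4A + B + 16C = -61.
Subtracting the first from the second: A - 12C = 31.
Subtracting the second from the third: A + 24C = -77.
Solving: C = -3, A = -5, then B = 7.
Therefore c_{14} = -70 + 7 + (-3)·16384 = -49215.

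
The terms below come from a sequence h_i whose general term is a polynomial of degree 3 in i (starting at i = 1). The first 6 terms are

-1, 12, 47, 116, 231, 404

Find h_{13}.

4247

1st diffs: 13, 35, 69, 115, 173.
2nd diffs: 22, 34, 46, 58.
3rd diffs: 12, 12, 12 (constant).
So h_i = 2i^3 - i^2 + 2i - 4.
Evaluating at i = 13 gives h_{13} = 4247.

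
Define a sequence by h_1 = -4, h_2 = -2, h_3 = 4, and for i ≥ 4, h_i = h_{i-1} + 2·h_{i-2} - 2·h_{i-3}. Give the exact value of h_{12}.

308

h_4 = 8  h_5 = 20  h_6 = 28  h_7 = 52  h_8 = 68  h_9 = 116  h_{10} = 148  h_{11} = 244  h_{12} = 308.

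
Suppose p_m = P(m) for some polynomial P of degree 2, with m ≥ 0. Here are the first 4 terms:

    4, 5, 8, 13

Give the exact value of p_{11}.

1st diffs: 1, 3, 5.
2nd diffs: 2, 2 (constant).
So p_m = m^2 + 4.
Evaluating at m = 11 gives p_{11} = 125.

125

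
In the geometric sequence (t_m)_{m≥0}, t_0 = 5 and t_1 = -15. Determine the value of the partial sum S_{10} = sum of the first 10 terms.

Common ratio r = -3.
t_m = 5·(-3)^(m-0).
S = 5·((-3)^10 - 1)/(-3 - 1) = 5·(59049 - 1)/(-4) = -73810.

-73810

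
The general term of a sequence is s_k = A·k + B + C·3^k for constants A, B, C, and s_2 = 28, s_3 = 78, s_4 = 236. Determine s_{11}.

The three given values yield: 2A + B + 9C = 28; 3A + B + 27C = 78; 4A + B + 81C = 236.
Subtracting the first from the second: A + 18C = 50.
Subtracting the second from the third: A + 54C = 158.
Solving: C = 3, A = -4, then B = 9.
Therefore s_{11} = -44 + 9 + 3·177147 = 531406.

531406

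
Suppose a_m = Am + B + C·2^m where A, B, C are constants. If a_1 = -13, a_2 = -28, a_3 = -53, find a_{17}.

Plug in m = 1, 2, 3: A + B + 2C = -13; 2A + B + 4C = -28; 3A + B + 8C = -53.
Subtracting the first from the second: A + 2C = -15.
Subtracting the second from the third: A + 4C = -25.
Solving: C = -5, A = -5, then B = 2.
Therefore a_{17} = -85 + 2 + (-5)·131072 = -655443.

-655443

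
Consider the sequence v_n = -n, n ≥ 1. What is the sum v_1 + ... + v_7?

Over n = 1..7: Σn = 28.
Total = (-1)·28 = -28.

-28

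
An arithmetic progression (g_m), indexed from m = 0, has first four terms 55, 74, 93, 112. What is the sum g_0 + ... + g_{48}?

25039

Common difference d = 19.
g_m = 55 + (m - 0)·19.
g_{48} = 967; S = 49·(55 + 967)/2 = 25039.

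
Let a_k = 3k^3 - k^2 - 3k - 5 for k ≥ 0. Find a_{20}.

a_{20} = 3·20^3 - 1·20^2 - 3·20 - 5 = 23535.

23535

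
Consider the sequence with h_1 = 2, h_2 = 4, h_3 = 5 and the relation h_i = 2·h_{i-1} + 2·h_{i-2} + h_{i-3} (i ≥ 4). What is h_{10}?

9844

Iterate the recurrence:
h_4 = 20, h_5 = 54, h_6 = 153, h_7 = 434, h_8 = 1228, h_9 = 3477, h_{10} = 9844.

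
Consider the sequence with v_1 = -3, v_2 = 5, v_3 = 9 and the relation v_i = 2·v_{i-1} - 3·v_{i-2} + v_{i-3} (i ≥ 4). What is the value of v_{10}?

25

Applying the relation repeatedly:
v_4 = 0, v_5 = -22, v_6 = -35, v_7 = -4, v_8 = 75, v_9 = 127, v_{10} = 25.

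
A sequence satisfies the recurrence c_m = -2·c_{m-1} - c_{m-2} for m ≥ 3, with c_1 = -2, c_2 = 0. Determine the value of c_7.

10

Applying the relation repeatedly:
c_3 = 2, c_4 = -4, c_5 = 6, c_6 = -8, c_7 = 10.
(Characteristic roots are -1 and -1.)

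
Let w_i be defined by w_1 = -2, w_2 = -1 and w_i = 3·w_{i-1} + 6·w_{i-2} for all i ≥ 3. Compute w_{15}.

-608215635

Iterate the recurrence:
w_3 = -15; w_4 = -51; w_5 = -243; …; w_{12} = -7276635; w_{13} = -31815747; w_{14} = -139107051; w_{15} = -608215635.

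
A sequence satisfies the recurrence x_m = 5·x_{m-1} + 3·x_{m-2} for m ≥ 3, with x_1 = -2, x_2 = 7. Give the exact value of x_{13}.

Step forward from the initial values:
x_3 = 29, x_4 = 166, x_5 = 917, …, x_{10} = 4792702, x_{11} = 26558189, x_{12} = 147169051, x_{13} = 815519822.

815519822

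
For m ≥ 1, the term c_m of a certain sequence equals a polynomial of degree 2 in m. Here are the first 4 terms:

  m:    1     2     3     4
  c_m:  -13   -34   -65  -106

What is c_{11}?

-673

1st diffs: -21, -31, -41.
2nd diffs: -10, -10 (constant).
So c_m = -5m^2 - 6m - 2.
Evaluating at m = 11 gives c_{11} = -673.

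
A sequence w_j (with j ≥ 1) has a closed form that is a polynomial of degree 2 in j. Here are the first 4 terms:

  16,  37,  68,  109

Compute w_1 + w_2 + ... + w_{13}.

4706

1st diffs: 21, 31, 41.
2nd diffs: 10, 10 (constant).
Newton forward-difference form: w_j = 16 + 21·C(j-1,1) + 10·C(j-1,2).
Continuing: …, 160, 221, 292, 373, …, w_{13} = 928.
Summing j = 1..13 (13 terms) gives 4706.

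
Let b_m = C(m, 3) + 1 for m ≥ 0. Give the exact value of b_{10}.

121

C(10, 3) = 120, so b_{10} = 121.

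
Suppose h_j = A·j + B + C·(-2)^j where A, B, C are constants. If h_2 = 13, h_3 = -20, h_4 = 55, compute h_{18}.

786481

The three given values yield: 2A + B + 4C = 13; 3A + B - 8C = -20; 4A + B + 16C = 55.
Subtracting the first from the second: A - 12C = -33.
Subtracting the second from the third: A + 24C = 75.
Solving: C = 3, A = 3, then B = -5.
So h_j = 3·j + (-5) + 3·(-2)^j; at j=18 this is 786481.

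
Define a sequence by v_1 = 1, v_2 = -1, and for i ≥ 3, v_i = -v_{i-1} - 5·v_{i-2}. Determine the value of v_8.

279

Step forward from the initial values:
v_3 = -4; v_4 = 9; v_5 = 11; v_6 = -56; v_7 = 1; v_8 = 279.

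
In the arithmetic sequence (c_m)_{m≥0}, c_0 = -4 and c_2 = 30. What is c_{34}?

574

Common difference d = (30 - (-4)) / (2 - 0) = 17.
c_m = -4 + (m - 0)·17.
c_{34} = -4 + 34·17 = 574.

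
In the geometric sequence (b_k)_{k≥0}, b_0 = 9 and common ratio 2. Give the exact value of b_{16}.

b_k = 9·2^(k-0).
b_{16} = 9·2^16 = 589824.

589824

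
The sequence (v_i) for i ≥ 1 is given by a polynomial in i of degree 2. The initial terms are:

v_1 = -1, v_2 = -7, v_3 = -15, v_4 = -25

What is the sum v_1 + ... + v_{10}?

1st diffs: -6, -8, -10.
2nd diffs: -2, -2 (constant).
So v_i = -i^2 - 3i + 3.
Continuing: …, -37, -51, -67, -85, …, v_{10} = -127.
Summing i = 1..10 (10 terms) gives -520.

-520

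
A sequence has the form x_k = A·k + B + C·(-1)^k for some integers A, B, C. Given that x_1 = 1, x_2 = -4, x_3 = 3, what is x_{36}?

At k = 1, 2, 3: A + B - C = 1; 2A + B + C = -4; 3A + B - C = 3.
Subtracting the first from the second: A + 2C = -5.
Subtracting the second from the third: A - 2C = 7.
Solving: C = -3, A = 1, then B = -3.
So x_k = 1·k + (-3) + (-3)·(-1)^k; at k=36 this is 30.

30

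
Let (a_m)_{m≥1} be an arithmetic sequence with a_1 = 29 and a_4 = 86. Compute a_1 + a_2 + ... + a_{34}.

Common difference d = (86 - 29) / (4 - 1) = 19.
a_m = 29 + (m - 1)·19.
a_{34} = 656; S = 34·(29 + 656)/2 = 11645.

11645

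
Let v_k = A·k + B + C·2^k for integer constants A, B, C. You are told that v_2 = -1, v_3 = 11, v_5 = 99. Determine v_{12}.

Plug in k = 2, 3, 5: 2A + B + 4C = -1; 3A + B + 8C = 11; 5A + B + 32C = 99.
Subtracting the first from the second: A + 4C = 12.
Subtracting the second from the third: 2A + 24C = 88.
Solving: C = 4, A = -4, then B = -9.
So v_k = -4·k + (-9) + 4·2^k; at k=12 this is 16327.

16327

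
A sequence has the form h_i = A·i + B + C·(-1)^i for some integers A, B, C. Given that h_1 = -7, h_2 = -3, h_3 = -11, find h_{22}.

-43

Write the equations: A + B - C = -7; 2A + B + C = -3; 3A + B - C = -11.
Subtracting the first from the second: A + 2C = 4.
Subtracting the second from the third: A - 2C = -8.
Solving: C = 3, A = -2, then B = -2.
Hence h_{22} = -2·22 + (-2) + 3·1 = -43.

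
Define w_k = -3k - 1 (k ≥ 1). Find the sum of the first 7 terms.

Over k = 1..7: Σk = 28.
Total = (-3)·28 + (-1)·7 = -91.

-91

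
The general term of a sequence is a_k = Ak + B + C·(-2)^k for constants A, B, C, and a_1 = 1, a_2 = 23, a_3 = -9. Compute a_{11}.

-6097

Write the equations: A + B - 2C = 1; 2A + B + 4C = 23; 3A + B - 8C = -9.
Subtracting the first from the second: A + 6C = 22.
Subtracting the second from the third: A - 12C = -32.
Solving: C = 3, A = 4, then B = 3.
So a_k = 4·k + 3 + 3·(-2)^k; at k=11 this is -6097.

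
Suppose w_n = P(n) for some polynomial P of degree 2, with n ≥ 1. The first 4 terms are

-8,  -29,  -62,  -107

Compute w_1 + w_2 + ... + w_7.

-917

1st diffs: -21, -33, -45.
2nd diffs: -12, -12 (constant).
Newton forward-difference form: w_n = -8 + (-21)·C(n-1,1) + (-12)·C(n-1,2).
Continuing: -164, -233, -314.
Summing n = 1..7 (7 terms) gives -917.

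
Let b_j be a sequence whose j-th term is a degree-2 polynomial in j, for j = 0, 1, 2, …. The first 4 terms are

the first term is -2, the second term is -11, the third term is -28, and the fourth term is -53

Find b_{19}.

-1541

1st diffs: -9, -17, -25.
2nd diffs: -8, -8 (constant).
So b_j = -4j^2 - 5j - 2.
Evaluating at j = 19 gives b_{19} = -1541.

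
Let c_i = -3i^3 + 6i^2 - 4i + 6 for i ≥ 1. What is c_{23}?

c_{23} = -3·23^3 + 6·23^2 - 4·23 + 6 = -33413.

-33413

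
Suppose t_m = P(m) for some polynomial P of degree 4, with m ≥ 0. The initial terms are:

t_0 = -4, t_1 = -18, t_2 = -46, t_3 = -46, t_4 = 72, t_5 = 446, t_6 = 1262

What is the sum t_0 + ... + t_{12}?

86658

1st diffs: -14, -28, 0, 118, 374, 816.
2nd diffs: -14, 28, 118, 256, 442.
3rd diffs: 42, 90, 138, 186.
4th diffs: 48, 48, 48 (constant).
Newton forward-difference form: t_m = -4 + (-14)·C(m,1) + (-14)·C(m,2) + 42·C(m,3) + 48·C(m,4).
Continuing: …, 2754, 5204, 8942, 14346, …, t_{12} = 31904.
Summing m = 0..12 (13 terms) gives 86658.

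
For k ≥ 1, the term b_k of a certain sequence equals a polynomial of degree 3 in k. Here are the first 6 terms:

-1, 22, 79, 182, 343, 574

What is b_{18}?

13174

1st diffs: 23, 57, 103, 161, 231.
2nd diffs: 34, 46, 58, 70.
3rd diffs: 12, 12, 12 (constant).
Newton forward-difference form: b_k = -1 + 23·C(k-1,1) + 34·C(k-1,2) + 12·C(k-1,3).
At k = 18: k-1 = 17, so b_{18} = -1 + 391 + 4624 + 8160 = 13174.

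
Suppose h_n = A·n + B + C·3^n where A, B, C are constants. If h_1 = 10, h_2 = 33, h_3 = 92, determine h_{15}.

43046792

At n = 1, 2, 3: A + B + 3C = 10; 2A + B + 9C = 33; 3A + B + 27C = 92.
Subtracting the first from the second: A + 6C = 23.
Subtracting the second from the third: A + 18C = 59.
Solving: C = 3, A = 5, then B = -4.
Therefore h_{15} = 75 + (-4) + 3·14348907 = 43046792.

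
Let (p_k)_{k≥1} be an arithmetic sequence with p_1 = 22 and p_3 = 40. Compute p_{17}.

Common difference d = (40 - 22) / (3 - 1) = 9.
p_k = 22 + (k - 1)·9.
p_{17} = 22 + 16·9 = 166.

166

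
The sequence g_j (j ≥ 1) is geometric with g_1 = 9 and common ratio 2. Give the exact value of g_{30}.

4831838208

g_j = 9·2^(j-1).
g_{30} = 9·2^29 = 4831838208.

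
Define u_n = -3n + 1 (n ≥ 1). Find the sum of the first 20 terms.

Over n = 1..20: Σn = 210.
Total = (-3)·210 + (1)·20 = -610.

-610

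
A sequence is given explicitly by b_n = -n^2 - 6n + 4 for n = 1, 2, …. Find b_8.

b_8 = -1·8^2 - 6·8 + 4 = -108.

-108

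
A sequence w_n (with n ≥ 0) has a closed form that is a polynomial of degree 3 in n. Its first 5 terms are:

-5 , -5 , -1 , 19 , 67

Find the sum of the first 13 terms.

9659

1st diffs: 0, 4, 20, 48.
2nd diffs: 4, 16, 28.
3rd diffs: 12, 12 (constant).
Newton forward-difference form: w_n = -5 + 4·C(n,2) + 12·C(n,3).
Continuing: …, 155, 295, 499, 779, …, w_{12} = 2899.
Summing n = 0..12 (13 terms) gives 9659.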